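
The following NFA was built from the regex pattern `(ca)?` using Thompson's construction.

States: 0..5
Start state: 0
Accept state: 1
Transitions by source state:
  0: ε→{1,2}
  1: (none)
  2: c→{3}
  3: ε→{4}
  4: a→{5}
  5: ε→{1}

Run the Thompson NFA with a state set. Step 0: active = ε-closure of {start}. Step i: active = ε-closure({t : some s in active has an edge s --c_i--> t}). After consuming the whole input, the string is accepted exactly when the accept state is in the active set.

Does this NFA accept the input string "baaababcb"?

Answer: REJECT

Steps:
start: ε-closure({0}) = {0,1,2}
'b' @ 1: {}  — dead — no transitions
rest 'aaababcb' ignored (set empty)
final: {}; accept 1 not in set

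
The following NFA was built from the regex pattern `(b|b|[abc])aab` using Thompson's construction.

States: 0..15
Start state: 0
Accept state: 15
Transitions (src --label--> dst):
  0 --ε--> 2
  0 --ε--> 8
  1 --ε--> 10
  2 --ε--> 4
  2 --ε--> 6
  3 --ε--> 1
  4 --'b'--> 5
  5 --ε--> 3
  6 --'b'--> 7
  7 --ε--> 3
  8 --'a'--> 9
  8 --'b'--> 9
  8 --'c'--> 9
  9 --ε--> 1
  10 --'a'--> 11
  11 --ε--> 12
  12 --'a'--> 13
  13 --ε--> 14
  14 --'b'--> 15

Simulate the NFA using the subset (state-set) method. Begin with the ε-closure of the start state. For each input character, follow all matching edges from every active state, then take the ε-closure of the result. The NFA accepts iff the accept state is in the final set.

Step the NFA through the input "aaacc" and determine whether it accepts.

Answer: REJECT

Trace:
start: ε-closure({0}) = {0,2,4,6,8}
'a' @ 1: {1,9,10}
'a' @ 2: {11,12}
'a' @ 3: {13,14}
'c' @ 4: {}  — no active states
rest 'c' ignored (set empty)
end set {} — state 15 not in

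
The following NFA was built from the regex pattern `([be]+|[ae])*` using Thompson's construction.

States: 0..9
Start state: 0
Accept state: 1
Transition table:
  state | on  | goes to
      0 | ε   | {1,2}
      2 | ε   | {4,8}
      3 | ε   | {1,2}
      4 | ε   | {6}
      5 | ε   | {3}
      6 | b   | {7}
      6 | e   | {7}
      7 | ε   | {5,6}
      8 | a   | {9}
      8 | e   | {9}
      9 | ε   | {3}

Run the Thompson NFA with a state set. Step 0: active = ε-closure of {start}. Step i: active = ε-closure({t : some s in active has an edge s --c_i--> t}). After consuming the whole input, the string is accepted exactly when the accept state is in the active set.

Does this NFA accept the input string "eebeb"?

initial (ε-close {0}): {0,1,2,4,6,8}
'e' @ 1: {1,2,3,4,5,6,7,8,9}  (accept∈set)
'e' @ 2: {1,2,3,4,5,6,7,8,9}  (accept∈set)
'b' @ 3: {1,2,3,4,5,6,7,8}  (accept∈set)
'e' @ 4: {1,2,3,4,5,6,7,8,9}  (accept∈set)
'b' @ 5: {1,2,3,4,5,6,7,8}  (accept∈set)
end set {1,2,3,4,5,6,7,8} — state 1 in

Answer: ACCEPT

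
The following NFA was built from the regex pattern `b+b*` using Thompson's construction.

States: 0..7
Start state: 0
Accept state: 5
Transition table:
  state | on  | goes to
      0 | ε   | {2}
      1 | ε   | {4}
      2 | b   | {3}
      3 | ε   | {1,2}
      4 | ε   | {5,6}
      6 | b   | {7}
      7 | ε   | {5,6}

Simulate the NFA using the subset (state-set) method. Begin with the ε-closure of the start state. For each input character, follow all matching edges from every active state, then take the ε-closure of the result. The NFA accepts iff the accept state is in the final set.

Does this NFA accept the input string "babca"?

start: ε-closure({0}) = {0,2}
'b' @ 1: {1,2,3,4,5,6}  ✓accept
'a' @ 2: {}  — dead — no transitions
rest 'bca' ignored (set empty)
after full input: {}  (accept=5 not in)

Answer: REJECT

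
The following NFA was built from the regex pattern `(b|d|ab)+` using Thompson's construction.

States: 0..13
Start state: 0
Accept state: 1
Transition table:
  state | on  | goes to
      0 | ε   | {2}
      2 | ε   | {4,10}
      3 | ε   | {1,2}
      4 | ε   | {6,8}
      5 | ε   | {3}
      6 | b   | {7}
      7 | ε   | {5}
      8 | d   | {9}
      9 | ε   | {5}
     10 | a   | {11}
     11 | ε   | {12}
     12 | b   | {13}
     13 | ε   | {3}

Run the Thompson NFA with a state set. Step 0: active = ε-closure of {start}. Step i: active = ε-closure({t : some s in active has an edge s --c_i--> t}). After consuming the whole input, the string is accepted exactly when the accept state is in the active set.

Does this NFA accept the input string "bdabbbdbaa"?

Answer: REJECT

Derivation:
S₀ = ε-closure({0}) = {0,2,4,6,8,10}
'b' @ 1: {1,2,3,4,5,6,7,8,10}  (accept∈set)
'd' @ 2: {1,2,3,4,5,6,8,9,10}  (accept∈set)
'a' @ 3: {11,12}
'b' @ 4: {1,2,3,4,6,8,10,13}  (accept∈set)
'b' @ 5: {1,2,3,4,5,6,7,8,10}  (accept∈set)
'b' @ 6: {1,2,3,4,5,6,7,8,10}  (accept∈set)
'd' @ 7: {1,2,3,4,5,6,8,9,10}  (accept∈set)
'b' @ 8: {1,2,3,4,5,6,7,8,10}  (accept∈set)
'a' @ 9: {11,12}
'a' @ 10: {}  — dead — no transitions
final: {}; accept 1 not in set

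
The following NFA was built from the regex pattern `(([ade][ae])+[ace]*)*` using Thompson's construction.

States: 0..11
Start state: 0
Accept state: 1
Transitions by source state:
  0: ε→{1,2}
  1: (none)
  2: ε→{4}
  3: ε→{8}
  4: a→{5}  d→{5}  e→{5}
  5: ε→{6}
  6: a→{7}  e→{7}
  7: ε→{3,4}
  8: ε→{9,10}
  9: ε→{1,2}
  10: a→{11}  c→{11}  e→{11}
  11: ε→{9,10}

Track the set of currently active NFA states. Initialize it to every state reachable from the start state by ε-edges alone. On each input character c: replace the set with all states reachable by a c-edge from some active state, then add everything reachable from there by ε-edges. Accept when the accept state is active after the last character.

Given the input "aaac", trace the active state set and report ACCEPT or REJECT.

start: ε-closure({0}) = {0,1,2,4}
'a' @ 1: {5,6}
'a' @ 2: {1,2,3,4,7,8,9,10}  [accepting]
'a' @ 3: {1,2,4,5,6,9,10,11}  [accepting]
'c' @ 4: {1,2,4,9,10,11}  [accepting]
final: {1,2,4,9,10,11}; accept 1 in set

Answer: ACCEPT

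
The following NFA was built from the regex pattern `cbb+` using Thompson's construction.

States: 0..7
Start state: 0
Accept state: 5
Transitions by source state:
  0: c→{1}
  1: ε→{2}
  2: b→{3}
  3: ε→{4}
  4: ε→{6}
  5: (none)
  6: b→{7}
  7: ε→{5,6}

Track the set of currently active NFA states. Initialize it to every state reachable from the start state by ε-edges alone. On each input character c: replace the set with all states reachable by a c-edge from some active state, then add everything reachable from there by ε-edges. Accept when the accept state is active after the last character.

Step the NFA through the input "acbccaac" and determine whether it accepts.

start: ε-closure({0}) = {0}
'a' @ 1: {}  — no active states
rest 'cbccaac' ignored (set empty)
after full input: {}  (accept=5 not in)

Answer: REJECT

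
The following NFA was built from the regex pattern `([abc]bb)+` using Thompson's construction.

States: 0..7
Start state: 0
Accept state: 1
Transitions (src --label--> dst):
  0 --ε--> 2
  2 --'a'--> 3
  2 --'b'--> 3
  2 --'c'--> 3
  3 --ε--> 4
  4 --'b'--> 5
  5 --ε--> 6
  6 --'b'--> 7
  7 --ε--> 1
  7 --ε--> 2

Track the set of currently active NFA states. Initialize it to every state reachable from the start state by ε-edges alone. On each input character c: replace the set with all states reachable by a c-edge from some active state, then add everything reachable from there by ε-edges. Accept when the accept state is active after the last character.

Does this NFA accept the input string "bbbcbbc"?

Answer: REJECT

Trace:
start: ε-closure({0}) = {0,2}
'b' @ 1: {3,4}
'b' @ 2: {5,6}
'b' @ 3: {1,2,7}  (accept∈set)
'c' @ 4: {3,4}
'b' @ 5: {5,6}
'b' @ 6: {1,2,7}  (accept∈set)
'c' @ 7: {3,4}
end set {3,4} — state 1 not in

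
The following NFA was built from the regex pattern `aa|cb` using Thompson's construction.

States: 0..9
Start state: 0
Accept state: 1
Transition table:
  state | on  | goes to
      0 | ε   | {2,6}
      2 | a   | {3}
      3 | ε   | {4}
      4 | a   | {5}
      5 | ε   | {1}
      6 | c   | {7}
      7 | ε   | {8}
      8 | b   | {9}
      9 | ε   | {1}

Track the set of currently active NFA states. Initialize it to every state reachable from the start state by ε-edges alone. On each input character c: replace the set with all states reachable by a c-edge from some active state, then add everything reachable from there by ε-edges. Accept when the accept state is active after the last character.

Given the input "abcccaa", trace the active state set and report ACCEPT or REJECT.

S₀ = ε-closure({0}) = {0,2,6}
'a' @ 1: {3,4}
'b' @ 2: {}  — no active states
rest 'cccaa' ignored (set empty)
end set {} — state 1 not in

Answer: REJECT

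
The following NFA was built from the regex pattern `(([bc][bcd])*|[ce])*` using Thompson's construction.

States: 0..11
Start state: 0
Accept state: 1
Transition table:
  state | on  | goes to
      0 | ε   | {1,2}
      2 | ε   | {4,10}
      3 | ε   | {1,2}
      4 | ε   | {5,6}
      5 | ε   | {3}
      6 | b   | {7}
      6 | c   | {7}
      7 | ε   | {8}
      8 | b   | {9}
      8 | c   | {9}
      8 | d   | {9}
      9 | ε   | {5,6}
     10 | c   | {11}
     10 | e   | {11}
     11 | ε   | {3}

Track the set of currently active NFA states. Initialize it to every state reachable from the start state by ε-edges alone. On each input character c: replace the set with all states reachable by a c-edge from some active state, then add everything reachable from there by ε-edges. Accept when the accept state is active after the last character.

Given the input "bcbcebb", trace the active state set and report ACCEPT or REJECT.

initial (ε-close {0}): {0,1,2,3,4,5,6,10}
'b' @ 1: {7,8}
'c' @ 2: {1,2,3,4,5,6,9,10}  (accept∈set)
'b' @ 3: {7,8}
'c' @ 4: {1,2,3,4,5,6,9,10}  (accept∈set)
'e' @ 5: {1,2,3,4,5,6,10,11}  (accept∈set)
'b' @ 6: {7,8}
'b' @ 7: {1,2,3,4,5,6,9,10}  (accept∈set)
final: {1,2,3,4,5,6,9,10}; accept 1 in set

Answer: ACCEPT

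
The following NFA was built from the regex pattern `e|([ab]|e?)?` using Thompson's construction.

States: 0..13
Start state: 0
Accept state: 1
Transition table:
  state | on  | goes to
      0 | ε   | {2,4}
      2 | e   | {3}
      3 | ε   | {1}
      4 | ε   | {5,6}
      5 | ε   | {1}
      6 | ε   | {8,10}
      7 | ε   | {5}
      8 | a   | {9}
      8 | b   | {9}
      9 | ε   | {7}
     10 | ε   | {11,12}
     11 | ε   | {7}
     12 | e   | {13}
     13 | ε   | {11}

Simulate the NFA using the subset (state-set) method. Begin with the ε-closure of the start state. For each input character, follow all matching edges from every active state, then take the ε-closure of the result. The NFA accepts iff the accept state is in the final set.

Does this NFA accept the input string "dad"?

S₀ = ε-closure({0}) = {0,1,2,4,5,6,7,8,10,11,12}
'd' @ 1: {}  — dead — no transitions
rest 'ad' ignored (set empty)
after full input: {}  (accept=1 not in)

Answer: REJECT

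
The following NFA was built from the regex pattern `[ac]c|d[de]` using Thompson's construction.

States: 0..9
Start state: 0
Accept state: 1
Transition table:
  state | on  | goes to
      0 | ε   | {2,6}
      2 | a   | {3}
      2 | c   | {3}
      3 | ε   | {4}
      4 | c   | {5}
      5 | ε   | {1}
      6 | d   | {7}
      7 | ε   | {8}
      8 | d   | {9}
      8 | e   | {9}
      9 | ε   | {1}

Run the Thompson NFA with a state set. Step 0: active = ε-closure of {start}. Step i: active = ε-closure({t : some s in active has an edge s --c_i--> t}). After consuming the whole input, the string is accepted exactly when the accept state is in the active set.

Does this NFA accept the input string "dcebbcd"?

Answer: REJECT

Derivation:
start: ε-closure({0}) = {0,2,6}
'd' @ 1: {7,8}
'c' @ 2: {}  — dead — no transitions
rest 'ebbcd' ignored (set empty)
final: {}; accept 1 not in set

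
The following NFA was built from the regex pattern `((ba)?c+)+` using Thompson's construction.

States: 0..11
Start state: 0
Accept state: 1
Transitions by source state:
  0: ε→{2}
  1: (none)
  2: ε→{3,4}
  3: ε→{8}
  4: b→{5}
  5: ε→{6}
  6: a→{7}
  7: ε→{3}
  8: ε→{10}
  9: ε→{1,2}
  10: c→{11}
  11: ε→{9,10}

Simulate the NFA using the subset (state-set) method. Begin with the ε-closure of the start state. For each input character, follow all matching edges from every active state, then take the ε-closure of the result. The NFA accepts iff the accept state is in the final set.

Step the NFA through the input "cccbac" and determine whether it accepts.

start: ε-closure({0}) = {0,2,3,4,8,10}
'c' @ 1: {1,2,3,4,8,9,10,11}  [accepting]
'c' @ 2: {1,2,3,4,8,9,10,11}  [accepting]
'c' @ 3: {1,2,3,4,8,9,10,11}  [accepting]
'b' @ 4: {5,6}
'a' @ 5: {3,7,8,10}
'c' @ 6: {1,2,3,4,8,9,10,11}  [accepting]
after full input: {1,2,3,4,8,9,10,11}  (accept=1 in)

Answer: ACCEPT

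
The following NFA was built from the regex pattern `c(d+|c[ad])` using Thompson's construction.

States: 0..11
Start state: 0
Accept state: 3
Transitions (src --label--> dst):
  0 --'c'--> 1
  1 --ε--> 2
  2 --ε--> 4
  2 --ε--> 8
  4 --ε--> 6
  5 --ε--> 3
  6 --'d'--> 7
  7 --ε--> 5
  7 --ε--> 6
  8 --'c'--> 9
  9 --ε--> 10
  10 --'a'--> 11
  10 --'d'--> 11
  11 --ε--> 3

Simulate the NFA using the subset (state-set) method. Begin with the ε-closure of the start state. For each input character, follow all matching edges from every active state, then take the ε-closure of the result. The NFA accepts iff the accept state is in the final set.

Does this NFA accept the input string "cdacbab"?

start: ε-closure({0}) = {0}
'c' @ 1: {1,2,4,6,8}
'd' @ 2: {3,5,6,7}  [accepting]
'a' @ 3: {}  — state set empty
rest 'cbab' ignored (set empty)
after full input: {}  (accept=3 not in)

Answer: REJECT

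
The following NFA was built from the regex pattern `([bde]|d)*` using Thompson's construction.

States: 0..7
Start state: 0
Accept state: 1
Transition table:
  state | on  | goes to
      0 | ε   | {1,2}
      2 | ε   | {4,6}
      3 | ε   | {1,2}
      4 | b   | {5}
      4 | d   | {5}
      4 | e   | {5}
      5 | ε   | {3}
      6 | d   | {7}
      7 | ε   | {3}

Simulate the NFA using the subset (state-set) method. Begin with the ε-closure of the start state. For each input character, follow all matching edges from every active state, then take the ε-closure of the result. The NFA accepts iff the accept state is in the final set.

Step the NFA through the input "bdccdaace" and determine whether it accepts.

initial (ε-close {0}): {0,1,2,4,6}
'b' @ 1: {1,2,3,4,5,6}  ✓accept
'd' @ 2: {1,2,3,4,5,6,7}  ✓accept
'c' @ 3: {}  — no active states
rest 'cdaace' ignored (set empty)
after full input: {}  (accept=1 not in)

Answer: REJECT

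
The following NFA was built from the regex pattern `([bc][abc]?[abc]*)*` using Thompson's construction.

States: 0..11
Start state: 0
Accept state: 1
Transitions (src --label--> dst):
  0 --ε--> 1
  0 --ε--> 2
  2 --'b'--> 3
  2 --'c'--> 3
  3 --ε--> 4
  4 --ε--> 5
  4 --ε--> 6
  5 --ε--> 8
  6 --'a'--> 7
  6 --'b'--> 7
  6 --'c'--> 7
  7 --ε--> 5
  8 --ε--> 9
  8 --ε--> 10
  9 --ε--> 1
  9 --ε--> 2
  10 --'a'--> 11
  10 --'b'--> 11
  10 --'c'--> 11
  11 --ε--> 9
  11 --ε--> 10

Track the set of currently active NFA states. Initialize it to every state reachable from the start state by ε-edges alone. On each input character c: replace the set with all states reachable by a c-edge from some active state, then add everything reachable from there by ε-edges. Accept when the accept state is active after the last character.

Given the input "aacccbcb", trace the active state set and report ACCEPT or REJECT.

Answer: REJECT

Steps:
initial (ε-close {0}): {0,1,2}
'a' @ 1: {}  — dead — no transitions
rest 'acccbcb' ignored (set empty)
end set {} — state 1 not in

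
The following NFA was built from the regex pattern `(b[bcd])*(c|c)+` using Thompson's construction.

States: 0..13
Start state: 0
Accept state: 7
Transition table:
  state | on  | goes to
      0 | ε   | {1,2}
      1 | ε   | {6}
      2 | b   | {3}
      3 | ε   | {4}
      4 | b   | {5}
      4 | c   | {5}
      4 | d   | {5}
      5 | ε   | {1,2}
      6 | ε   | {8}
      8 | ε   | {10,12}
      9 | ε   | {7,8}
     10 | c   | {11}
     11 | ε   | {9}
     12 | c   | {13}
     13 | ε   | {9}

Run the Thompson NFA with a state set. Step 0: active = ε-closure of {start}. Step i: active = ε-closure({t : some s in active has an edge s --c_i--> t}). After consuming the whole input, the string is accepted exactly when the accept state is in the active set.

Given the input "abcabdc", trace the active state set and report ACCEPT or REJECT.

Answer: REJECT

Derivation:
initial (ε-close {0}): {0,1,2,6,8,10,12}
'a' @ 1: {}  — no active states
rest 'bcabdc' ignored (set empty)
after full input: {}  (accept=7 not in)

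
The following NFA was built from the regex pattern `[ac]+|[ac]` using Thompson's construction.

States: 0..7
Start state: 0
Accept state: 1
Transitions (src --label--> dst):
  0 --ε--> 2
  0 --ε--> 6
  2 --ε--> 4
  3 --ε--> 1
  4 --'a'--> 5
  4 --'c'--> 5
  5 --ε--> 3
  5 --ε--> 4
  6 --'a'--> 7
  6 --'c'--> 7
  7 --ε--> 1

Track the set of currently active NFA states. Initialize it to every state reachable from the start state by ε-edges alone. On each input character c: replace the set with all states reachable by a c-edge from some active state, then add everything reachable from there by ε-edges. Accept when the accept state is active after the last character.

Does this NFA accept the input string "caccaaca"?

S₀ = ε-closure({0}) = {0,2,4,6}
'c' @ 1: {1,3,4,5,7}  (accept∈set)
'a' @ 2: {1,3,4,5}  (accept∈set)
'c' @ 3: {1,3,4,5}  (accept∈set)
'c' @ 4: {1,3,4,5}  (accept∈set)
'a' @ 5: {1,3,4,5}  (accept∈set)
'a' @ 6: {1,3,4,5}  (accept∈set)
'c' @ 7: {1,3,4,5}  (accept∈set)
'a' @ 8: {1,3,4,5}  (accept∈set)
final: {1,3,4,5}; accept 1 in set

Answer: ACCEPT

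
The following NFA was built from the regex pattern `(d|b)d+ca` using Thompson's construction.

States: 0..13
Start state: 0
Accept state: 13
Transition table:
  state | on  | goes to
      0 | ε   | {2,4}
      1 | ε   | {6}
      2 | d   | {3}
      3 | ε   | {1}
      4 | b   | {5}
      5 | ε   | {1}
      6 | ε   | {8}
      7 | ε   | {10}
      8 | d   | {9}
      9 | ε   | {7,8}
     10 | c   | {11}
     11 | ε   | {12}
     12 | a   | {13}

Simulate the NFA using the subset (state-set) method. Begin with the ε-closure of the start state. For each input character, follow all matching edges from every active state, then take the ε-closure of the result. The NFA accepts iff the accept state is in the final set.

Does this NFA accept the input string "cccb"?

Answer: REJECT

Derivation:
initial (ε-close {0}): {0,2,4}
'c' @ 1: {}  — no active states
rest 'ccb' ignored (set empty)
after full input: {}  (accept=13 not in)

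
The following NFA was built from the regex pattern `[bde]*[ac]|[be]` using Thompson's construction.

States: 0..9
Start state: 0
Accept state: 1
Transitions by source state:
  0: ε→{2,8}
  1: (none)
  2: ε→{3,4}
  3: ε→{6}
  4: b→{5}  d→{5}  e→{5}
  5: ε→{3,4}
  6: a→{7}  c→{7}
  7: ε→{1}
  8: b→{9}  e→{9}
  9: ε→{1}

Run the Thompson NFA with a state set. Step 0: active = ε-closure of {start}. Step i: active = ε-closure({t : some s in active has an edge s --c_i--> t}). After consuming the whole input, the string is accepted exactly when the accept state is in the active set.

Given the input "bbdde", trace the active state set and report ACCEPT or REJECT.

initial (ε-close {0}): {0,2,3,4,6,8}
'b' @ 1: {1,3,4,5,6,9}  ✓accept
'b' @ 2: {3,4,5,6}
'd' @ 3: {3,4,5,6}
'd' @ 4: {3,4,5,6}
'e' @ 5: {3,4,5,6}
end set {3,4,5,6} — state 1 not in

Answer: REJECT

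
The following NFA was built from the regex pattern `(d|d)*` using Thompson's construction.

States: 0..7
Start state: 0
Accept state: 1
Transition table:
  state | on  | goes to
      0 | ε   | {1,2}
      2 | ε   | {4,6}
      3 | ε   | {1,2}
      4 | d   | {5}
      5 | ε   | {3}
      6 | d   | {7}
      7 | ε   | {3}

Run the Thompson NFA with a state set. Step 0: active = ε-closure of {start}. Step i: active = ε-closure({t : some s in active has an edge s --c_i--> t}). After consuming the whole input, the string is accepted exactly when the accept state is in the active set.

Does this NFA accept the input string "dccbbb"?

S₀ = ε-closure({0}) = {0,1,2,4,6}
'd' @ 1: {1,2,3,4,5,6,7}  (accept∈set)
'c' @ 2: {}  — dead — no transitions
rest 'cbbb' ignored (set empty)
final: {}; accept 1 not in set

Answer: REJECT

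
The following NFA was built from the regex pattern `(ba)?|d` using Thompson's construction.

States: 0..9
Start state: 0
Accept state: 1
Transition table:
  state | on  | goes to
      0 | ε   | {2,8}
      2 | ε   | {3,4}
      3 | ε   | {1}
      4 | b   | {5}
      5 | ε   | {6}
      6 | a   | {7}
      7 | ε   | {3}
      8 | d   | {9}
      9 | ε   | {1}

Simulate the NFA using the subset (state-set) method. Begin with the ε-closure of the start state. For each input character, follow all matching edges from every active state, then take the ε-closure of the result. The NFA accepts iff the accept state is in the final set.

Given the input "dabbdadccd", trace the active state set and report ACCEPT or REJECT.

Answer: REJECT

Trace:
start: ε-closure({0}) = {0,1,2,3,4,8}
'd' @ 1: {1,9}  ✓accept
'a' @ 2: {}  — no active states
rest 'bbdadccd' ignored (set empty)
after full input: {}  (accept=1 not in)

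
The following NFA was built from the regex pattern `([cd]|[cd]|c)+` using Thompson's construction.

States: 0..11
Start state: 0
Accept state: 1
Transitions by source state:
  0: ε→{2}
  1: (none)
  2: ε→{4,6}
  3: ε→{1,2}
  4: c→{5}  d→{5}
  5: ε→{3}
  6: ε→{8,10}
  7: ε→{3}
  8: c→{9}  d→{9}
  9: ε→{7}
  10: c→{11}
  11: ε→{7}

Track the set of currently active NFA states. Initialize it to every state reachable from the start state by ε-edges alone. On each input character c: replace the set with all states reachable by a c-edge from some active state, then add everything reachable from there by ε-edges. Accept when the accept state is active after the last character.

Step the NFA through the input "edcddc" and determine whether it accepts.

Answer: REJECT

Steps:
S₀ = ε-closure({0}) = {0,2,4,6,8,10}
'e' @ 1: {}  — state set empty
rest 'dcddc' ignored (set empty)
after full input: {}  (accept=1 not in)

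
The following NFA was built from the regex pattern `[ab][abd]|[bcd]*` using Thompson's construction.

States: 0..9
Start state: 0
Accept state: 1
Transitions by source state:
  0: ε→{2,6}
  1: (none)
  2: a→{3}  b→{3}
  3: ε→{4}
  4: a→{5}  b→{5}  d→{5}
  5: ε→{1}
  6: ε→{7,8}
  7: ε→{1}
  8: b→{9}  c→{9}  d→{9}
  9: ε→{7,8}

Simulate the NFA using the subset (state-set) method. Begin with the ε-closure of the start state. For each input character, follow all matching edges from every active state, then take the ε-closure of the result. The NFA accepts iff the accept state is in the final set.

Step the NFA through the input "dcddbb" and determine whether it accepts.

initial (ε-close {0}): {0,1,2,6,7,8}
'd' @ 1: {1,7,8,9}  [accepting]
'c' @ 2: {1,7,8,9}  [accepting]
'd' @ 3: {1,7,8,9}  [accepting]
'd' @ 4: {1,7,8,9}  [accepting]
'b' @ 5: {1,7,8,9}  [accepting]
'b' @ 6: {1,7,8,9}  [accepting]
end set {1,7,8,9} — state 1 in

Answer: ACCEPT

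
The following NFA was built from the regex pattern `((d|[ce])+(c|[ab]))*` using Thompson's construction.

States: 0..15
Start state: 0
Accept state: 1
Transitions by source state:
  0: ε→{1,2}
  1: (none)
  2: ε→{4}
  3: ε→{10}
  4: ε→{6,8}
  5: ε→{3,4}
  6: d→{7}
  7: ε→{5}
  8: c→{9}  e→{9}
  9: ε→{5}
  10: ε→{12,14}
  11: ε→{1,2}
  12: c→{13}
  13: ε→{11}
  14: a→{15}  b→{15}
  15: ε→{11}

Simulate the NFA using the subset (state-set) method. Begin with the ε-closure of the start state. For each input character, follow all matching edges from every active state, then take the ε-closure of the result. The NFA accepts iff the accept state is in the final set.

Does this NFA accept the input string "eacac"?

initial (ε-close {0}): {0,1,2,4,6,8}
'e' @ 1: {3,4,5,6,8,9,10,12,14}
'a' @ 2: {1,2,4,6,8,11,15}  [accepting]
'c' @ 3: {3,4,5,6,8,9,10,12,14}
'a' @ 4: {1,2,4,6,8,11,15}  [accepting]
'c' @ 5: {3,4,5,6,8,9,10,12,14}
end set {3,4,5,6,8,9,10,12,14} — state 1 not in

Answer: REJECT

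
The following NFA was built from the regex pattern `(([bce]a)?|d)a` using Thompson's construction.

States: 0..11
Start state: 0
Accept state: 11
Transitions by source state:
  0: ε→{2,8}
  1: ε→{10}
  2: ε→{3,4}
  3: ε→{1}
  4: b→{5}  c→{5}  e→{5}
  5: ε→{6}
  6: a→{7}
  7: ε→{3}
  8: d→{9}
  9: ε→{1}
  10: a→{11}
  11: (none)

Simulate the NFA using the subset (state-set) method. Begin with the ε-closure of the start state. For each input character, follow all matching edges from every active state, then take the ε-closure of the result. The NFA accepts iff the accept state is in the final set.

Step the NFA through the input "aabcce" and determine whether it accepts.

S₀ = ε-closure({0}) = {0,1,2,3,4,8,10}
'a' @ 1: {11}  ✓accept
'a' @ 2: {}  — dead — no transitions
rest 'bcce' ignored (set empty)
end set {} — state 11 not in

Answer: REJECT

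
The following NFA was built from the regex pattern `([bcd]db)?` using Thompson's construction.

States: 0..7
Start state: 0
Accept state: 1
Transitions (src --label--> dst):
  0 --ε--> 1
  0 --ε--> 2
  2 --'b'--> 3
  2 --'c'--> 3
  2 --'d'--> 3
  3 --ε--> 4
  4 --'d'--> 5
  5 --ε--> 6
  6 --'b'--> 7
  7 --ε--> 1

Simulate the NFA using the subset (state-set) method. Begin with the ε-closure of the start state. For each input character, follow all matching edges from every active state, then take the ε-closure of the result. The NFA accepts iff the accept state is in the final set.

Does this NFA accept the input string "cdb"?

Answer: ACCEPT

Steps:
start: ε-closure({0}) = {0,1,2}
'c' @ 1: {3,4}
'd' @ 2: {5,6}
'b' @ 3: {1,7}  ✓accept
end set {1,7} — state 1 in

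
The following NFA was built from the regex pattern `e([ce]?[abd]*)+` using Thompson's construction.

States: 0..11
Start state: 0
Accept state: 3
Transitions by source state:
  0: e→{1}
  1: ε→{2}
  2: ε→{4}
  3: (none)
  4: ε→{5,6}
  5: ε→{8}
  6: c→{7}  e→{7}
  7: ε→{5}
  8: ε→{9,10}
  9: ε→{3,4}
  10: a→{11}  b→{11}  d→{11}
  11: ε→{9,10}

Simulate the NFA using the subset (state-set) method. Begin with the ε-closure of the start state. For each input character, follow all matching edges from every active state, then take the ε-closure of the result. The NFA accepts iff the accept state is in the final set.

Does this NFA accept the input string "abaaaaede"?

start: ε-closure({0}) = {0}
'a' @ 1: {}  — state set empty
rest 'baaaaede' ignored (set empty)
final: {}; accept 3 not in set

Answer: REJECT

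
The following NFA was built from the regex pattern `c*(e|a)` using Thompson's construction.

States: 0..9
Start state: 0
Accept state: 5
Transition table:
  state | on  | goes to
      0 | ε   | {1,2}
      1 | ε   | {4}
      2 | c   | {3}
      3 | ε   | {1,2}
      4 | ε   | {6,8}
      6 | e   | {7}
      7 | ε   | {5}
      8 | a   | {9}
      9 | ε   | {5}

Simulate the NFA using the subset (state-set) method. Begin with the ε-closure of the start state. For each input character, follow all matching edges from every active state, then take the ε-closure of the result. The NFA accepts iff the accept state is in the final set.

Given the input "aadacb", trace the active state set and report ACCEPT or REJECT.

Answer: REJECT

Steps:
S₀ = ε-closure({0}) = {0,1,2,4,6,8}
'a' @ 1: {5,9}  [accepting]
'a' @ 2: {}  — state set empty
rest 'dacb' ignored (set empty)
final: {}; accept 5 not in set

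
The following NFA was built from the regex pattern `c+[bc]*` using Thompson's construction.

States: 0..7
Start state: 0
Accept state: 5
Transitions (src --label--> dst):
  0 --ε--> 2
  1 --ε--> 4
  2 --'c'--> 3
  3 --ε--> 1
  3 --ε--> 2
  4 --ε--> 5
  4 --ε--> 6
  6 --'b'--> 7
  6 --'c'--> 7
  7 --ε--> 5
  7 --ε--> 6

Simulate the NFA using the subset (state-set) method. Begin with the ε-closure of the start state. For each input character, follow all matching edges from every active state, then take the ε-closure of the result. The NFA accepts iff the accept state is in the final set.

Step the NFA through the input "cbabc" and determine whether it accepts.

start: ε-closure({0}) = {0,2}
'c' @ 1: {1,2,3,4,5,6}  (accept∈set)
'b' @ 2: {5,6,7}  (accept∈set)
'a' @ 3: {}  — state set empty
rest 'bc' ignored (set empty)
final: {}; accept 5 not in set

Answer: REJECT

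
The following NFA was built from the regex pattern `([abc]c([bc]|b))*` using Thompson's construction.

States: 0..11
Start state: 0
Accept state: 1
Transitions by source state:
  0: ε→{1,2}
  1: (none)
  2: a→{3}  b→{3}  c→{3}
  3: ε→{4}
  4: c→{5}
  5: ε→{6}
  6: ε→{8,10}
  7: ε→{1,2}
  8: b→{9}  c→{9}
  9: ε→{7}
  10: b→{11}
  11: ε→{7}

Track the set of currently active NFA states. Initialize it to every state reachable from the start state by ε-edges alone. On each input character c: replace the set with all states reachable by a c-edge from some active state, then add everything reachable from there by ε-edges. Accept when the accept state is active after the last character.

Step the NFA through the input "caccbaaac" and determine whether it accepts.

Answer: REJECT

Derivation:
initial (ε-close {0}): {0,1,2}
'c' @ 1: {3,4}
'a' @ 2: {}  — dead — no transitions
rest 'ccbaaac' ignored (set empty)
end set {} — state 1 not in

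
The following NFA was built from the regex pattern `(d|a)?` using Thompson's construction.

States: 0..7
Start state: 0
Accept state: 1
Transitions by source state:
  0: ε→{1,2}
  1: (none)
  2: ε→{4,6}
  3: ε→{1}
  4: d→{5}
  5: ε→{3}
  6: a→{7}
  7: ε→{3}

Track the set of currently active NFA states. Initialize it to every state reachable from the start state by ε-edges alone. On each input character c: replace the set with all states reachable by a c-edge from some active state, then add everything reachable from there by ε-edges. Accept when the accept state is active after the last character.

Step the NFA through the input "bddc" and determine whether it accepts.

Answer: REJECT

Derivation:
S₀ = ε-closure({0}) = {0,1,2,4,6}
'b' @ 1: {}  — dead — no transitions
rest 'ddc' ignored (set empty)
end set {} — state 1 not in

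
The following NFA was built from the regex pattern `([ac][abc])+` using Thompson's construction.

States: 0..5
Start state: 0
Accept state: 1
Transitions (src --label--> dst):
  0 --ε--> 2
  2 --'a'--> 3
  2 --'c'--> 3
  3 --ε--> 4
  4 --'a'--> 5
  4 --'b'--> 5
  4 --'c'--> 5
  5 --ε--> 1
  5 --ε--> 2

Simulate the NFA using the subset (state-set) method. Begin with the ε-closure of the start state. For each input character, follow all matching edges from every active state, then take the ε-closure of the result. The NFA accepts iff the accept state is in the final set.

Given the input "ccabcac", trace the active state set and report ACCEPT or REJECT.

Answer: REJECT

Trace:
start: ε-closure({0}) = {0,2}
'c' @ 1: {3,4}
'c' @ 2: {1,2,5}  [accepting]
'a' @ 3: {3,4}
'b' @ 4: {1,2,5}  [accepting]
'c' @ 5: {3,4}
'a' @ 6: {1,2,5}  [accepting]
'c' @ 7: {3,4}
after full input: {3,4}  (accept=1 not in)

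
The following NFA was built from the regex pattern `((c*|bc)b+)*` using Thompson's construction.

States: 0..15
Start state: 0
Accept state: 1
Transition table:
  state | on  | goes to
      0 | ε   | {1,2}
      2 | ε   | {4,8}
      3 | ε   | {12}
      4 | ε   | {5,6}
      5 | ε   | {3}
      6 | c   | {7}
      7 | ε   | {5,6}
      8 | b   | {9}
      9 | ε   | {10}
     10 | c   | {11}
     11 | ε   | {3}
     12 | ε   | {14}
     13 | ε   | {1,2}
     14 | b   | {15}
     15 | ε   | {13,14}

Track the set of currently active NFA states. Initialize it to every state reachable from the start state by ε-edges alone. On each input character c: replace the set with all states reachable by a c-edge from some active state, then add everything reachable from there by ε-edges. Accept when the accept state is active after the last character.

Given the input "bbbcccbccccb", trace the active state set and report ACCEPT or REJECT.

Answer: ACCEPT

Steps:
start: ε-closure({0}) = {0,1,2,3,4,5,6,8,12,14}
'b' @ 1: {1,2,3,4,5,6,8,9,10,12,13,14,15}  [accepting]
'b' @ 2: {1,2,3,4,5,6,8,9,10,12,13,14,15}  [accepting]
'b' @ 3: {1,2,3,4,5,6,8,9,10,12,13,14,15}  [accepting]
'c' @ 4: {3,5,6,7,11,12,14}
'c' @ 5: {3,5,6,7,12,14}
'c' @ 6: {3,5,6,7,12,14}
'b' @ 7: {1,2,3,4,5,6,8,12,13,14,15}  [accepting]
'c' @ 8: {3,5,6,7,12,14}
'c' @ 9: {3,5,6,7,12,14}
'c' @ 10: {3,5,6,7,12,14}
'c' @ 11: {3,5,6,7,12,14}
'b' @ 12: {1,2,3,4,5,6,8,12,13,14,15}  [accepting]
after full input: {1,2,3,4,5,6,8,12,13,14,15}  (accept=1 in)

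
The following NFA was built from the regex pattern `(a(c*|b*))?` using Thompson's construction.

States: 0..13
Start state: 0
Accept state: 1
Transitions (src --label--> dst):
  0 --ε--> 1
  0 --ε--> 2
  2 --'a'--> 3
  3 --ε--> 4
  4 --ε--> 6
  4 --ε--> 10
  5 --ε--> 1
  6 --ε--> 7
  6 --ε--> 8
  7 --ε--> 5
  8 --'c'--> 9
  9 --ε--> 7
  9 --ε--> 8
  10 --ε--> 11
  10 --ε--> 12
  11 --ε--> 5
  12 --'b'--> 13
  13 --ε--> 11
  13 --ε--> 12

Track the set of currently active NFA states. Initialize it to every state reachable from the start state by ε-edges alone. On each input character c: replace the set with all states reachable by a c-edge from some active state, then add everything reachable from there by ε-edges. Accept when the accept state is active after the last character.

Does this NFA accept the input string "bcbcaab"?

Answer: REJECT

Trace:
initial (ε-close {0}): {0,1,2}
'b' @ 1: {}  — no active states
rest 'cbcaab' ignored (set empty)
final: {}; accept 1 not in set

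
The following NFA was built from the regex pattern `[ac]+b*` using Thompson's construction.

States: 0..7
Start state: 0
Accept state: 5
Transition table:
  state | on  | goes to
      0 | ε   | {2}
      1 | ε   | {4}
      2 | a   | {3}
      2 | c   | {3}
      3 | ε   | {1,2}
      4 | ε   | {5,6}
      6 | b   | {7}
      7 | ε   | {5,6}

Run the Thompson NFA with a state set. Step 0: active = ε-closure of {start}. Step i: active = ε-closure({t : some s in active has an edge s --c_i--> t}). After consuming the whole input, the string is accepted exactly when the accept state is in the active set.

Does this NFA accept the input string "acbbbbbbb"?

S₀ = ε-closure({0}) = {0,2}
'a' @ 1: {1,2,3,4,5,6}  ✓accept
'c' @ 2: {1,2,3,4,5,6}  ✓accept
'b' @ 3: {5,6,7}  ✓accept
'b' @ 4: {5,6,7}  ✓accept
'b' @ 5: {5,6,7}  ✓accept
'b' @ 6: {5,6,7}  ✓accept
'b' @ 7: {5,6,7}  ✓accept
'b' @ 8: {5,6,7}  ✓accept
'b' @ 9: {5,6,7}  ✓accept
final: {5,6,7}; accept 5 in set

Answer: ACCEPT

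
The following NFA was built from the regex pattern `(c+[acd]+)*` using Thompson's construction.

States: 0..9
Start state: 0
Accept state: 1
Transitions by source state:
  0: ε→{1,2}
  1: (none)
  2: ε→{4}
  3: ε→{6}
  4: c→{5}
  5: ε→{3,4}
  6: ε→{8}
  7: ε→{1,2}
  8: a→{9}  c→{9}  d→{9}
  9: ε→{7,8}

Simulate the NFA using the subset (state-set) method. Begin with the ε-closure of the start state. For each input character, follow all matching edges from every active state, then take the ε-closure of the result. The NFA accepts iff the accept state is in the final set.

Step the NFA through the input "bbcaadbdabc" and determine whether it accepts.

Answer: REJECT

Trace:
S₀ = ε-closure({0}) = {0,1,2,4}
'b' @ 1: {}  — state set empty
rest 'bcaadbdabc' ignored (set empty)
end set {} — state 1 not in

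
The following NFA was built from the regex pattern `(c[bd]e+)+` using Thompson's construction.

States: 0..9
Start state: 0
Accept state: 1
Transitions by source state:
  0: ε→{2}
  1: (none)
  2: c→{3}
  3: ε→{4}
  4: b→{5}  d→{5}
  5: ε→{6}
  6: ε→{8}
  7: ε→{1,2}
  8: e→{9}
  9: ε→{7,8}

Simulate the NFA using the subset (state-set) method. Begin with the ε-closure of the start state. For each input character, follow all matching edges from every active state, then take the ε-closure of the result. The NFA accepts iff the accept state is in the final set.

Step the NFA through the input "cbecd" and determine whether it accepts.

start: ε-closure({0}) = {0,2}
'c' @ 1: {3,4}
'b' @ 2: {5,6,8}
'e' @ 3: {1,2,7,8,9}  (accept∈set)
'c' @ 4: {3,4}
'd' @ 5: {5,6,8}
after full input: {5,6,8}  (accept=1 not in)

Answer: REJECT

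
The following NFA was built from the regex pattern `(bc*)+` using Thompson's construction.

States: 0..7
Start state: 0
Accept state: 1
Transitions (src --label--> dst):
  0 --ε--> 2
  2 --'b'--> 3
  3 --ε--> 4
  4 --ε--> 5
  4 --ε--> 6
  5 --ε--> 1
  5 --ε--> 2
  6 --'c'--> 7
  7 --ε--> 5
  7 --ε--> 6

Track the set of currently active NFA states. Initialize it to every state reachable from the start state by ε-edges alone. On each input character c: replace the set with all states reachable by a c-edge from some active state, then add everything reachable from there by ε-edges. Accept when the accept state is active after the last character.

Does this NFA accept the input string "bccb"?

Answer: ACCEPT

Derivation:
start: ε-closure({0}) = {0,2}
'b' @ 1: {1,2,3,4,5,6}  [accepting]
'c' @ 2: {1,2,5,6,7}  [accepting]
'c' @ 3: {1,2,5,6,7}  [accepting]
'b' @ 4: {1,2,3,4,5,6}  [accepting]
final: {1,2,3,4,5,6}; accept 1 in set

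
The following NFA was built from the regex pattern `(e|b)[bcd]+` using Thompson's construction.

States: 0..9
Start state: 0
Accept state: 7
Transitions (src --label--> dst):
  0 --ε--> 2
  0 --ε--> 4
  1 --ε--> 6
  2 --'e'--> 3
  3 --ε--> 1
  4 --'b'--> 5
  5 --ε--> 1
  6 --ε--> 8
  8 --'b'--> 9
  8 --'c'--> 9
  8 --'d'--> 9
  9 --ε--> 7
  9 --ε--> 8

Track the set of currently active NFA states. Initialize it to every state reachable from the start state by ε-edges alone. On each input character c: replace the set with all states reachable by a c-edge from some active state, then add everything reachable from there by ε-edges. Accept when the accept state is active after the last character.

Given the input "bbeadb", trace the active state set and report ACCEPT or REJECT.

start: ε-closure({0}) = {0,2,4}
'b' @ 1: {1,5,6,8}
'b' @ 2: {7,8,9}  [accepting]
'e' @ 3: {}  — no active states
rest 'adb' ignored (set empty)
final: {}; accept 7 not in set

Answer: REJECT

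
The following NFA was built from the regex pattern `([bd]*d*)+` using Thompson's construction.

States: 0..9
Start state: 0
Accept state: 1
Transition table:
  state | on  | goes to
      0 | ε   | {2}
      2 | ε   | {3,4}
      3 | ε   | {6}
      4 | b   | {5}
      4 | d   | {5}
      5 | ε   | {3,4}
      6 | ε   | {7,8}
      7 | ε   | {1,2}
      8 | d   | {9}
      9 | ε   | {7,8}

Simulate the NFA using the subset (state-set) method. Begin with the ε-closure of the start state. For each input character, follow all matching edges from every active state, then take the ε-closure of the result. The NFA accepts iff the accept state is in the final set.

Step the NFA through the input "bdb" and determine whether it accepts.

S₀ = ε-closure({0}) = {0,1,2,3,4,6,7,8}
'b' @ 1: {1,2,3,4,5,6,7,8}  (accept∈set)
'd' @ 2: {1,2,3,4,5,6,7,8,9}  (accept∈set)
'b' @ 3: {1,2,3,4,5,6,7,8}  (accept∈set)
final: {1,2,3,4,5,6,7,8}; accept 1 in set

Answer: ACCEPT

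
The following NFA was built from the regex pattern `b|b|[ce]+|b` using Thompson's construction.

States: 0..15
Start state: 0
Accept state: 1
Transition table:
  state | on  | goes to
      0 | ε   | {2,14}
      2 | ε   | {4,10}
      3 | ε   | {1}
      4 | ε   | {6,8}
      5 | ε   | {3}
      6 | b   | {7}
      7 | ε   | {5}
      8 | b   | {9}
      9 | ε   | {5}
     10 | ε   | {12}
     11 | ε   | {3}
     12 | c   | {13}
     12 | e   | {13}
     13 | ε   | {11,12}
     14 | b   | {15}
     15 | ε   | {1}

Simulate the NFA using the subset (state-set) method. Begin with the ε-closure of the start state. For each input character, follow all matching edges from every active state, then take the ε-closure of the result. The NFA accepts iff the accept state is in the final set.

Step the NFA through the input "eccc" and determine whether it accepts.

start: ε-closure({0}) = {0,2,4,6,8,10,12,14}
'e' @ 1: {1,3,11,12,13}  (accept∈set)
'c' @ 2: {1,3,11,12,13}  (accept∈set)
'c' @ 3: {1,3,11,12,13}  (accept∈set)
'c' @ 4: {1,3,11,12,13}  (accept∈set)
final: {1,3,11,12,13}; accept 1 in set

Answer: ACCEPT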